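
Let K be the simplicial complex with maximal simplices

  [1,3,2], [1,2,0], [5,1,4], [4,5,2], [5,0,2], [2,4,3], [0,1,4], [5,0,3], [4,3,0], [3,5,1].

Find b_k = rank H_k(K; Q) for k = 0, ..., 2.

b_0 = 1, b_1 = 0, b_2 = 0.

K has 6 vertices, 15 edges, 10 triangles.
rank ∂_0 = 0, rank ∂_1 = 5 ⇒ b_0 = 6 − 0 − 5 = 1; all invariant factors of ∂_1 are 1 so no torsion. So H_0 ≅ Z.
rank ∂_1 = 5, rank ∂_2 = 10 ⇒ b_1 = 15 − 5 − 10 = 0; ∂_2 has invariant factor(s) [2] giving torsion. So H_1 ≅ Z/2Z.
rank ∂_2 = 10, rank ∂_3 = 0 ⇒ b_2 = 10 − 10 − 0 = 0. So H_2 ≅ 0.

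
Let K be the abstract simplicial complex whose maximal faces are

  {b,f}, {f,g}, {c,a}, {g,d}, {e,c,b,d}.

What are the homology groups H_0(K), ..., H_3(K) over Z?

Order the vertices as a < b < c < d < e < f < g. Listing each simplex with vertices in this order, K has dimension 3 with simplices:

  0-simplices (7): a, b, c, d, e, f, g
  1-simplices (10): ac, bc, bd, be, bf, cd, ce, de, dg, fg
  2-simplices (4): bcd, bce, bde, cde
  3-simplices (1): bcde

so the chain groups are C_0 ≅ Z^7, C_1 ≅ Z^10, C_2 ≅ Z^4, C_3 ≅ Z^1.

∂_1: C_1 → C_0 is given by ∂[p,q] = [q] − [p].
As a 7×10 matrix over Z this has rank 6, with invariant factors (1,1,1,1,1,1).

Boundary ∂_2: C_2 → C_1 maps a triangle to the signed sum of its edges. For instance
  ∂bcd = cd − bd + bc,
  ∂bde = de − be + bd.
This gives a 10×4 integer matrix of rank 3; reducing to Smith normal form yields diagonal entries (1,1,1).

The boundary map ∂_3: C_3 → C_2 sends each 3-simplex σ to the alternating sum Σ_i (−1)^i (σ with its i-th vertex removed). For instance
  ∂bcde = cde − bde + bce − bcd.
The 4×1 boundary matrix has rank 1 and Smith normal form diag(1).

Reading off H_k = ker ∂_k / im ∂_{k+1}:

  H_0: rank C_0 − rank ∂_1 = 7 − 6 = 1, and the invariant factors of ∂_1 are all 1, so H_0 = Z.
  H_1: rank ker ∂_1 − rank ∂_2 = (10 − 6) − 3 = 1, and the invariant factors of ∂_2 are all 1, so H_1 = Z.
  H_2: rank ker ∂_2 − rank ∂_3 = (4 − 3) − 1 = 0, and the invariant factors of ∂_3 are all 1, so H_2 = 0.
  H_3: rank ker ∂_3 − rank ∂_4 = (1 − 1) − 0 = 0, and there is no ∂_4, so H_3 = 0.

As a check, the Euler characteristic is 7 − 10 + 4 − 1 = 0, which agrees with 1 − 1 + 0 − 0 = 0.

H_0 ≅ Z,  H_1 ≅ Z,  H_2 = 0,  H_3 = 0.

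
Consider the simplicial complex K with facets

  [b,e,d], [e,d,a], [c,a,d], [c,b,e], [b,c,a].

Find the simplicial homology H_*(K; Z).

We work with the vertex ordering a < b < c < d < e. The simplices of K, each written with vertices in increasing order, are:

  0-simplices (5): a, b, c, d, e
  1-simplices (10): ab, ac, ad, ae, bc, bd, be, cd, ce, de
  2-simplices (5): abc, acd, ade, bce, bde

giving chain groups C_0 ≅ Z^5, C_1 ≅ Z^10, C_2 ≅ Z^5.

Boundary ∂_1: C_1 → C_0 maps an edge to its endpoints' difference, ∂[p,q] = q − p.
As a 5×10 matrix over Z this has rank 4, with invariant factors (1,1,1,1).

Boundary ∂_2: C_2 → C_1 maps a triangle to the signed sum of its edges. For instance
  ∂ade = de − ae + ad,
  ∂abc = bc − ac + ab.
As a 10×5 matrix over Z this has rank 5, with invariant factors (1,1,1,1,1).

Reading off H_k = ker ∂_k / im ∂_{k+1}:

  H_0: rank C_0 − rank ∂_1 = 5 − 4 = 1, and the invariant factors of ∂_1 are all 1, so H_0 ≅ Z.
  H_1: rank ker ∂_1 − rank ∂_2 = (10 − 4) − 5 = 1, and the invariant factors of ∂_2 are all 1, so H_1 ≅ Z.
  H_2: rank ker ∂_2 − rank ∂_3 = (5 − 5) − 0 = 0, and there is no ∂_3, so H_2 ≅ 0.

As a check, the Euler characteristic is 5 − 10 + 5 = 0, which agrees with 1 − 1 + 0 = 0.
(K is a triangulation of the Möbius band.)

H_0 = Z,  H_1 = Z,  H_2 = 0.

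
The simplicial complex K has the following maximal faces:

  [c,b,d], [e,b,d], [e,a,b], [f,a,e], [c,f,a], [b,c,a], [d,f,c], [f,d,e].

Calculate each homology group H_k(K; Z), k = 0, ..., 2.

Take the total order a < b < c < d < e < f on the vertex set. Then K (dimension 2) consists of the simplices:

  0-simplices (6): a, b, c, d, e, f
  1-simplices (12): ab, ac, ae, af, bc, bd, be, cd, cf, de, df, ef
  2-simplices (8): abc, abe, acf, aef, bcd, bde, cdf, def

so the chain groups are C_0 ≅ Z^6, C_1 ≅ Z^12, C_2 ≅ Z^8.

The boundary map ∂_1: C_1 → C_0 sends each edge [p,q] (with p < q) to q − p. For instance
  ∂de = e − d.
This gives a 6×12 integer matrix of rank 5; reducing to Smith normal form yields diagonal entries (1,1,1,1,1).

The boundary map ∂_2: C_2 → C_1 sends each 2-simplex [p,q,r] to [q,r] − [p,r] + [p,q]. For instance
  ∂aef = ef − af + ae,
  ∂bcd = cd − bd + bc.
The resulting 12×8 matrix has rank 7, and its Smith normal form has invariant factors (1,1,1,1,1,1,1).

Reading off H_k = ker ∂_k / im ∂_{k+1}:

  H_0: rank C_0 − rank ∂_1 = 6 − 5 = 1, and the invariant factors of ∂_1 are all 1, so H_0 = Z.
  H_1: rank ker ∂_1 − rank ∂_2 = (12 − 5) − 7 = 0, and the invariant factors of ∂_2 are all 1, so H_1 = 0.
  H_2: rank ker ∂_2 − rank ∂_3 = (8 − 7) − 0 = 1, and there is no ∂_3, so H_2 = Z.

As a check, the Euler characteristic is 6 − 12 + 8 = 2, which agrees with 1 − 0 + 1 = 2.

H_0 = Z,  H_1 = 0,  H_2 = Z.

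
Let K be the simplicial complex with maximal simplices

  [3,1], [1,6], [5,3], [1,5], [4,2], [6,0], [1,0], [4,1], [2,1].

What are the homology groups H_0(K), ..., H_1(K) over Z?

H_0 ≅ Z,  H_1 ≅ Z^3.

We work with the vertex ordering 0 < 1 < 2 < 3 < 4 < 5 < 6. The simplices of K, each written with vertices in increasing order, are:

  0-simplices (7): [0], [1], [2], [3], [4], [5], [6]
  1-simplices (9): [0,1], [0,6], [1,2], [1,3], [1,4], [1,5], [1,6], [2,4], [3,5]

Hence C_0 ≅ Z^7, C_1 ≅ Z^9.

Boundary ∂_1: C_1 → C_0 maps an edge to its endpoints' difference, ∂[p,q] = q − p. For instance
  ∂[1,4] = [4] − [1].
The resulting 7×9 matrix has rank 6, and its Smith normal form has invariant factors (1,1,1,1,1,1).

Now H_k = ker ∂_k / im ∂_{k+1}, so:

  H_0: rank C_0 − rank ∂_1 = 7 − 6 = 1, and the invariant factors of ∂_1 are all 1, so H_0 = Z.
  H_1: rank ker ∂_1 − rank ∂_2 = (9 − 6) − 0 = 3, and there is no ∂_2, so H_1 = Z^3.

(K is a triangulation of a wedge of 3 circles.)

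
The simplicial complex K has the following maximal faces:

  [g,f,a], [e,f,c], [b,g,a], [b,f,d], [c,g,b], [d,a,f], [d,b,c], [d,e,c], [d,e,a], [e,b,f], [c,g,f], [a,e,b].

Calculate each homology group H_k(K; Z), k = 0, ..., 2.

K has 7 vertices, 18 edges, 12 triangles.
rank ∂_0 = 0, rank ∂_1 = 6 ⇒ b_0 = 7 − 0 − 6 = 1; all invariant factors of ∂_1 are 1 so no torsion. So H_0 ≅ Z.
rank ∂_1 = 6, rank ∂_2 = 12 ⇒ b_1 = 18 − 6 − 12 = 0; ∂_2 has invariant factor(s) [2] giving torsion. So H_1 ≅ Z/2Z.
rank ∂_2 = 12, rank ∂_3 = 0 ⇒ b_2 = 12 − 12 − 0 = 0. So H_2 ≅ 0.

H_0 = Z,  H_1 = Z/2Z,  H_2 = 0.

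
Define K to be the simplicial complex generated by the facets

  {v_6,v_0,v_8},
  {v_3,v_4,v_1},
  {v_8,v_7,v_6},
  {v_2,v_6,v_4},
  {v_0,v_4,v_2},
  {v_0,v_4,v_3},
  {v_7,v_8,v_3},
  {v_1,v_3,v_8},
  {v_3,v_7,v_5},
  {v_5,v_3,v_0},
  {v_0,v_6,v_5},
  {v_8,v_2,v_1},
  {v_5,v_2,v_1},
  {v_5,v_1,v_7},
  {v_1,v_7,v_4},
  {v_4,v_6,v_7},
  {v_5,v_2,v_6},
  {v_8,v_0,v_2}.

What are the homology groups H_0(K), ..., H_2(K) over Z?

Take the total order v_0 < v_1 < v_2 < v_3 < v_4 < v_5 < v_6 < v_7 < v_8 on the vertex set. Then K (dimension 2) consists of the simplices:

  0-simplices (9): [v_0], [v_1], [v_2], [v_3], [v_4], [v_5], [v_6], [v_7], [v_8]
  1-simplices (27): (27 of them)
  2-simplices (18): (18 of them)

so the chain groups are C_0 ≅ Z^9, C_1 ≅ Z^27, C_2 ≅ Z^18.

The boundary map ∂_1: C_1 → C_0 maps an edge to its endpoints' difference, ∂[p,q] = q − p.
The 9×27 boundary matrix has rank 8 and Smith normal form diag(1,1,1,1,1,1,1,1).

∂_2: C_2 → C_1 maps a triangle to the signed sum of its edges. For instance
  ∂[v_2,v_4,v_6] = [v_4,v_6] − [v_2,v_6] + [v_2,v_4],
  ∂[v_0,v_2,v_4] = [v_2,v_4] − [v_0,v_4] + [v_0,v_2].
The resulting 27×18 matrix has rank 18, and its Smith normal form has invariant factors (1,1,1,1,1,1,1,1,1,1,1,1,1,1,1,1,1,2).

From H_k ≅ ker(∂_k) / im(∂_{k+1}) we obtain:

  H_0: rank C_0 − rank ∂_1 = 9 − 8 = 1, and the invariant factors of ∂_1 are all 1, so H_0 ≅ Z.
  H_1: rank ker ∂_1 − rank ∂_2 = (27 − 8) − 18 = 1, and ∂_2 has invariant factor 2 > 1, so H_1 ≅ Z ⊕ Z/2.
  H_2: rank ker ∂_2 − rank ∂_3 = (18 − 18) − 0 = 0, and there is no ∂_3, so H_2 ≅ 0.

(K is a triangulation of the Klein bottle.)

H_0 = Z,  H_1 = Z ⊕ Z/2,  H_2 = 0.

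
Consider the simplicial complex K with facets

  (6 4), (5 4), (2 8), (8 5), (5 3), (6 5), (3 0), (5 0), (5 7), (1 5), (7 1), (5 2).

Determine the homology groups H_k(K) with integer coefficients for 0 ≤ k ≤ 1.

H_0 = Z,  H_1 = Z^4.

We work with the vertex ordering 0 < 1 < 2 < 3 < 4 < 5 < 6 < 7 < 8. The simplices of K, each written with vertices in increasing order, are:

  0-simplices (9): [0], [1], [2], [3], [4], [5], [6], [7], [8]
  1-simplices (12): [0,3], [0,5], [1,5], [1,7], [2,5], [2,8], [3,5], [4,5], [4,6], [5,6], [5,7], [5,8]

giving chain groups C_0 ≅ Z^9, C_1 ≅ Z^12.

∂_1: C_1 → C_0 is given by ∂[p,q] = [q] − [p]. For instance
  ∂[1,7] = [7] − [1].
The resulting 9×12 matrix has rank 8, and its Smith normal form has invariant factors (1,1,1,1,1,1,1,1).

From H_k ≅ ker(∂_k) / im(∂_{k+1}) we obtain:

  H_0: rank C_0 − rank ∂_1 = 9 − 8 = 1, and the invariant factors of ∂_1 are all 1, so H_0 = Z.
  H_1: rank ker ∂_1 − rank ∂_2 = (12 − 8) − 0 = 4, and there is no ∂_2, so H_1 = Z^4.

As a check, the Euler characteristic is 9 − 12 = -3, which agrees with 1 − 4 = -3.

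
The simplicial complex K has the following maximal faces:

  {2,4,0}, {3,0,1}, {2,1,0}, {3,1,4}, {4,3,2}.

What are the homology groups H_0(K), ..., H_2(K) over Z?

H_0 ≅ Z,  H_1 ≅ Z,  H_2 = 0.

Order the vertices as 0 < 1 < 2 < 3 < 4. Listing each simplex with vertices in this order, K has dimension 2 with simplices:

  0-simplices (5): [0], [1], [2], [3], [4]
  1-simplices (10): [0,1], [0,2], [0,3], [0,4], [1,2], [1,3], [1,4], [2,3], [2,4], [3,4]
  2-simplices (5): [0,1,2], [0,1,3], [0,2,4], [1,3,4], [2,3,4]

giving chain groups C_0 ≅ Z^5, C_1 ≅ Z^10, C_2 ≅ Z^5.

∂_1: C_1 → C_0 maps an edge to its endpoints' difference, ∂[p,q] = q − p. For instance
  ∂[2,4] = [4] − [2].
The 5×10 boundary matrix has rank 4 and Smith normal form diag(1,1,1,1).

∂_2: C_2 → C_1 acts by ∂[p,q,r] = [q,r] − [p,r] + [p,q]. For instance
  ∂[0,1,3] = [1,3] − [0,3] + [0,1],
  ∂[0,1,2] = [1,2] − [0,2] + [0,1].
This gives a 10×5 integer matrix of rank 5; reducing to Smith normal form yields diagonal entries (1,1,1,1,1).

From H_k ≅ ker(∂_k) / im(∂_{k+1}) we obtain:

  H_0: rank C_0 − rank ∂_1 = 5 − 4 = 1, and the invariant factors of ∂_1 are all 1, so H_0 = Z.
  H_1: rank ker ∂_1 − rank ∂_2 = (10 − 4) − 5 = 1, and the invariant factors of ∂_2 are all 1, so H_1 = Z.
  H_2: rank ker ∂_2 − rank ∂_3 = (5 − 5) − 0 = 0, and there is no ∂_3, so H_2 = 0.

As a check, the Euler characteristic is 5 − 10 + 5 = 0, which agrees with 1 − 1 + 0 = 0.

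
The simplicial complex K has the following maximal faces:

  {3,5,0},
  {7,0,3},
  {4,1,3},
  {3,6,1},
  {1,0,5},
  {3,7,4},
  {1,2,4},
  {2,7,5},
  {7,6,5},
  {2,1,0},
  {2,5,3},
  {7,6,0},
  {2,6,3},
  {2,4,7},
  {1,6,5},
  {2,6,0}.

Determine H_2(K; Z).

Take the total order 0 < 1 < 2 < 3 < 4 < 5 < 6 < 7 on the vertex set. Then K (dimension 2) consists of the simplices:

  0-simplices (8): [0], [1], [2], [3], [4], [5], [6], [7]
  1-simplices (24): (24 of them)
  2-simplices (16): [0,1,2], [0,1,5], [0,2,6], [0,3,5], [0,3,7], [0,6,7], [1,2,4], [1,3,4], [1,3,6], [1,5,6], [2,3,5], [2,3,6], [2,4,7], [2,5,7], [3,4,7], [5,6,7]

so the chain groups are C_0 ≅ Z^8, C_1 ≅ Z^24, C_2 ≅ Z^16.

∂_1: C_1 → C_0 maps an edge to its endpoints' difference, ∂[p,q] = q − p.
The 8×24 boundary matrix has rank 7 and Smith normal form diag(1,1,1,1,1,1,1).

∂_2: C_2 → C_1 sends each 2-simplex [p,q,r] to [q,r] − [p,r] + [p,q]. For instance
  ∂[1,2,4] = [2,4] − [1,4] + [1,2],
  ∂[0,2,6] = [2,6] − [0,6] + [0,2].
The 24×16 boundary matrix has rank 15 and Smith normal form diag(1,1,1,1,1,1,1,1,1,1,1,1,1,1,1).

From H_k ≅ ker(∂_k) / im(∂_{k+1}) we obtain:

  H_2: rank ker ∂_2 − rank ∂_3 = (16 − 15) − 0 = 1, and there is no ∂_3, so H_2 = Z.

H_2 ≅ Z.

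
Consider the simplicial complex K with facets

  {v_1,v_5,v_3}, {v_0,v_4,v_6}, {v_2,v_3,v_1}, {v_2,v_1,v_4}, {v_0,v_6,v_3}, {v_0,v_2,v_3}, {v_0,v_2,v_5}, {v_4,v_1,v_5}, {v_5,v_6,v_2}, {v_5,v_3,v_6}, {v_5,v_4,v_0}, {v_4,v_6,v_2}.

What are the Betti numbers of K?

b_0 = 1, b_1 = 0, b_2 = 0.

Fix the vertex order v_0 < v_1 < v_2 < v_3 < v_4 < v_5 < v_6 and write every simplex with vertices in increasing order. Then dim K = 2 and the simplices of K are:

  0-simplices (7): [v_0], [v_1], [v_2], [v_3], [v_4], [v_5], [v_6]
  1-simplices (18): (18 of them)
  2-simplices (12): (12 of them)

so the chain groups are C_0 ≅ Z^7, C_1 ≅ Z^18, C_2 ≅ Z^12.

Boundary ∂_1: C_1 → C_0 maps an edge to its endpoints' difference, ∂[p,q] = q − p.
The resulting 7×18 matrix has rank 6, and its Smith normal form has invariant factors (1,1,1,1,1,1).

∂_2: C_2 → C_1 acts by ∂[p,q,r] = [q,r] − [p,r] + [p,q]. For instance
  ∂[v_1,v_3,v_5] = [v_3,v_5] − [v_1,v_5] + [v_1,v_3],
  ∂[v_2,v_4,v_6] = [v_4,v_6] − [v_2,v_6] + [v_2,v_4].
As a 18×12 matrix over Z this has rank 12, with invariant factors (1,1,1,1,1,1,1,1,1,1,1,2).

Computing H_k = (kernel of ∂_k) / (image of ∂_{k+1}):

  H_0: rank C_0 − rank ∂_1 = 7 − 6 = 1, and the invariant factors of ∂_1 are all 1, so H_0 ≅ Z.
  H_1: rank ker ∂_1 − rank ∂_2 = (18 − 6) − 12 = 0, and ∂_2 has invariant factor 2 > 1, so H_1 ≅ Z/2.
  H_2: rank ker ∂_2 − rank ∂_3 = (12 − 12) − 0 = 0, and there is no ∂_3, so H_2 ≅ 0.

As a check, the Euler characteristic is 7 − 18 + 12 = 1, which agrees with 1 − 0 + 0 = 1.
(K is a triangulation of the real projective plane RP^2.)

Hence the Betti numbers are b_0 = 1, b_1 = 0, b_2 = 0.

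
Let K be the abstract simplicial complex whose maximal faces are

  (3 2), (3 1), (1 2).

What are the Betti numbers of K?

Fix the vertex order 1 < 2 < 3 and write every simplex with vertices in increasing order. Then dim K = 1 and the simplices of K are:

  0-simplices (3): [1], [2], [3]
  1-simplices (3): [1,2], [1,3], [2,3]

so the chain groups are C_0 ≅ Z^3, C_1 ≅ Z^3.

Boundary ∂_1: C_1 → C_0 maps an edge to its endpoints' difference, ∂[p,q] = q − p.
The 3×3 boundary matrix has rank 2 and Smith normal form diag(1,1).

From H_k ≅ ker(∂_k) / im(∂_{k+1}) we obtain:

  H_0: rank C_0 − rank ∂_1 = 3 − 2 = 1, and the invariant factors of ∂_1 are all 1, so H_0 ≅ Z.
  H_1: rank ker ∂_1 − rank ∂_2 = (3 − 2) − 0 = 1, and there is no ∂_2, so H_1 ≅ Z.

As a check, the Euler characteristic is 3 − 3 = 0, which agrees with 1 − 1 = 0.
(K is a triangulation of the circle S^1.)

Hence the Betti numbers are b_0 = 1, b_1 = 1.

b_0 = 1, b_1 = 1.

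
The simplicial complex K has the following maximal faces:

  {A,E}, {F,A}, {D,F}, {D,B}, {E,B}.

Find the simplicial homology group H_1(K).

Take the total order A < B < D < E < F on the vertex set. Then K (dimension 1) consists of the simplices:

  0-simplices (5): A, B, D, E, F
  1-simplices (5): AE, AF, BD, BE, DF

Hence C_0 ≅ Z^5, C_1 ≅ Z^5.

∂_1: C_1 → C_0 is given by ∂[p,q] = [q] − [p].
The resulting 5×5 matrix has rank 4, and its Smith normal form has invariant factors (1,1,1,1).

Computing H_k = (kernel of ∂_k) / (image of ∂_{k+1}):

  H_1: rank ker ∂_1 − rank ∂_2 = (5 − 4) − 0 = 1, and there is no ∂_2, so H_1 = Z.

(K is a triangulation of the circle S^1.)

H_1 = Z.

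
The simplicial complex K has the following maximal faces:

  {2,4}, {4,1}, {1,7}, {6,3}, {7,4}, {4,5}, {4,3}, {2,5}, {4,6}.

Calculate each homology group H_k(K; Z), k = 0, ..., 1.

H_0 = Z,  H_1 = Z^3.

Take the total order 1 < 2 < 3 < 4 < 5 < 6 < 7 on the vertex set. Then K (dimension 1) consists of the simplices:

  0-simplices (7): [1], [2], [3], [4], [5], [6], [7]
  1-simplices (9): [1,4], [1,7], [2,4], [2,5], [3,4], [3,6], [4,5], [4,6], [4,7]

Hence C_0 ≅ Z^7, C_1 ≅ Z^9.

Boundary ∂_1: C_1 → C_0 maps an edge to its endpoints' difference, ∂[p,q] = q − p. For instance
  ∂[1,4] = [4] − [1].
The 7×9 boundary matrix has rank 6 and Smith normal form diag(1,1,1,1,1,1).

Computing H_k = (kernel of ∂_k) / (image of ∂_{k+1}):

  H_0: rank C_0 − rank ∂_1 = 7 − 6 = 1, and the invariant factors of ∂_1 are all 1, so H_0 = Z.
  H_1: rank ker ∂_1 − rank ∂_2 = (9 − 6) − 0 = 3, and there is no ∂_2, so H_1 = Z^3.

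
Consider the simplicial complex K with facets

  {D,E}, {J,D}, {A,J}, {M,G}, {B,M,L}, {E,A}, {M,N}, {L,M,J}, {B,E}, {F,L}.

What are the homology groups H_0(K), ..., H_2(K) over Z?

Fix the vertex order A < B < D < E < F < G < J < L < M < N and write every simplex with vertices in increasing order. Then dim K = 2 and the simplices of K are:

  0-simplices (10): A, B, D, E, F, G, J, L, M, N
  1-simplices (13): AE, AJ, BE, BL, BM, DE, DJ, FL, GM, JL, JM, LM, MN
  2-simplices (2): BLM, JLM

giving chain groups C_0 ≅ Z^10, C_1 ≅ Z^13, C_2 ≅ Z^2.

∂_1: C_1 → C_0 sends each edge [p,q] (with p < q) to q − p. For instance
  ∂AJ = J − A.
The 10×13 boundary matrix has rank 9 and Smith normal form diag(1,1,1,1,1,1,1,1,1).

∂_2: C_2 → C_1 sends each 2-simplex [p,q,r] to [q,r] − [p,r] + [p,q]. For instance
  ∂JLM = LM − JM + JL,
  ∂BLM = LM − BM + BL.
The resulting 13×2 matrix has rank 2, and its Smith normal form has invariant factors (1,1).

Now H_k = ker ∂_k / im ∂_{k+1}, so:

  H_0: rank C_0 − rank ∂_1 = 10 − 9 = 1, and the invariant factors of ∂_1 are all 1, so H_0 ≅ Z.
  H_1: rank ker ∂_1 − rank ∂_2 = (13 − 9) − 2 = 2, and the invariant factors of ∂_2 are all 1, so H_1 ≅ Z^2.
  H_2: rank ker ∂_2 − rank ∂_3 = (2 − 2) − 0 = 0, and there is no ∂_3, so H_2 ≅ 0.

H_0 ≅ Z,  H_1 ≅ Z^2,  H_2 = 0.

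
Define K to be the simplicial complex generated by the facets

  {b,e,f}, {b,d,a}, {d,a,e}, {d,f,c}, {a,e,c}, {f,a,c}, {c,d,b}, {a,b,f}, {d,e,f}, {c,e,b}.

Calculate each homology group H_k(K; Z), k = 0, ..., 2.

K has 6 vertices, 15 edges, 10 triangles.
rank ∂_0 = 0, rank ∂_1 = 5 ⇒ b_0 = 6 − 0 − 5 = 1; all invariant factors of ∂_1 are 1 so no torsion. So H_0 = Z.
rank ∂_1 = 5, rank ∂_2 = 10 ⇒ b_1 = 15 − 5 − 10 = 0; ∂_2 has invariant factor(s) [2] giving torsion. So H_1 = Z/2.
rank ∂_2 = 10, rank ∂_3 = 0 ⇒ b_2 = 10 − 10 − 0 = 0. So H_2 = 0.

H_0 = Z,  H_1 = Z/2,  H_2 = 0.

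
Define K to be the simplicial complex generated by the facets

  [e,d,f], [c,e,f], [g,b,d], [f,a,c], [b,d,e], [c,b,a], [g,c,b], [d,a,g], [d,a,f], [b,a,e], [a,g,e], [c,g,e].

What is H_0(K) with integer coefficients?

Fix the vertex order a < b < c < d < e < f < g and write every simplex with vertices in increasing order. Then dim K = 2 and the simplices of K are:

  0-simplices (7): a, b, c, d, e, f, g
  1-simplices (18): ab, ac, ad, ae, af, ag, bc, bd, be, bg, ce, cf, cg, de, df, dg, ef, eg
  2-simplices (12): abc, abe, acf, adf, adg, aeg, bcg, bde, bdg, cef, ceg, def

so the chain groups are C_0 ≅ Z^7, C_1 ≅ Z^18, C_2 ≅ Z^12.

Boundary ∂_1: C_1 → C_0 maps an edge to its endpoints' difference, ∂[p,q] = q − p.
The resulting 7×18 matrix has rank 6, and its Smith normal form has invariant factors (1,1,1,1,1,1).

The boundary map ∂_2: C_2 → C_1 acts by ∂[p,q,r] = [q,r] − [p,r] + [p,q]. For instance
  ∂adf = df − af + ad,
  ∂abe = be − ae + ab.
This gives a 18×12 integer matrix of rank 12; reducing to Smith normal form yields diagonal entries (1,1,1,1,1,1,1,1,1,1,1,2).

From H_k ≅ ker(∂_k) / im(∂_{k+1}) we obtain:

  H_0: rank C_0 − rank ∂_1 = 7 − 6 = 1, and the invariant factors of ∂_1 are all 1, so H_0 = Z.

H_0 = Z.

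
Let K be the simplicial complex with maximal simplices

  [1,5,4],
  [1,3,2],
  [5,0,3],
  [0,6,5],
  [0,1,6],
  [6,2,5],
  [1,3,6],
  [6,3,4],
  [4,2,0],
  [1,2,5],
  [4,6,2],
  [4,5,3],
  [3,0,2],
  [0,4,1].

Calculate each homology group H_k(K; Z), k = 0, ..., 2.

K has 7 vertices, 21 edges, 14 triangles.
rank ∂_0 = 0, rank ∂_1 = 6 ⇒ b_0 = 7 − 0 − 6 = 1; all invariant factors of ∂_1 are 1 so no torsion. So H_0 = Z.
rank ∂_1 = 6, rank ∂_2 = 13 ⇒ b_1 = 21 − 6 − 13 = 2; all invariant factors of ∂_2 are 1 so no torsion. So H_1 = Z^2.
rank ∂_2 = 13, rank ∂_3 = 0 ⇒ b_2 = 14 − 13 − 0 = 1. So H_2 = Z.

H_0 ≅ Z,  H_1 ≅ Z^2,  H_2 ≅ Z.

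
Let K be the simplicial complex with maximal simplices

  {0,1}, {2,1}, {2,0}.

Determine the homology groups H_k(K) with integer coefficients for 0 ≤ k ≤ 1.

K has 3 vertices, 3 edges.
rank ∂_0 = 0, rank ∂_1 = 2 ⇒ b_0 = 3 − 0 − 2 = 1; all invariant factors of ∂_1 are 1 so no torsion. So H_0 ≅ Z.
rank ∂_1 = 2, rank ∂_2 = 0 ⇒ b_1 = 3 − 2 − 0 = 1. So H_1 ≅ Z.

H_0 ≅ Z,  H_1 ≅ Z.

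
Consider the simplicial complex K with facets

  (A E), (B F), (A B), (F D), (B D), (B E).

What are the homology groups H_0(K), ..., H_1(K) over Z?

We work with the vertex ordering A < B < D < E < F. The simplices of K, each written with vertices in increasing order, are:

  0-simplices (5): A, B, D, E, F
  1-simplices (6): AB, AE, BD, BE, BF, DF

so the chain groups are C_0 ≅ Z^5, C_1 ≅ Z^6.

∂_1: C_1 → C_0 sends each edge [p,q] (with p < q) to q − p. For instance
  ∂BD = D − B.
This gives a 5×6 integer matrix of rank 4; reducing to Smith normal form yields diagonal entries (1,1,1,1).

Computing H_k = (kernel of ∂_k) / (image of ∂_{k+1}):

  H_0: rank C_0 − rank ∂_1 = 5 − 4 = 1, and the invariant factors of ∂_1 are all 1, so H_0 = Z.
  H_1: rank ker ∂_1 − rank ∂_2 = (6 − 4) − 0 = 2, and there is no ∂_2, so H_1 = Z^2.

As a check, the Euler characteristic is 5 − 6 = -1, which agrees with 1 − 2 = -1.

H_0 = Z,  H_1 = Z^2.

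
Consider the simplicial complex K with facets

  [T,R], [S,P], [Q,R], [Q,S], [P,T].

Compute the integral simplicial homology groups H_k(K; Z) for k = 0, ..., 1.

Order the vertices as P < Q < R < S < T. Listing each simplex with vertices in this order, K has dimension 1 with simplices:

  0-simplices (5): P, Q, R, S, T
  1-simplices (5): PS, PT, QR, QS, RT

so the chain groups are C_0 ≅ Z^5, C_1 ≅ Z^5.

The boundary map ∂_1: C_1 → C_0 is given by ∂[p,q] = [q] − [p]. For instance
  ∂QR = R − Q.
This gives a 5×5 integer matrix of rank 4; reducing to Smith normal form yields diagonal entries (1,1,1,1).

Now H_k = ker ∂_k / im ∂_{k+1}, so:

  H_0: rank C_0 − rank ∂_1 = 5 − 4 = 1, and the invariant factors of ∂_1 are all 1, so H_0 = Z.
  H_1: rank ker ∂_1 − rank ∂_2 = (5 − 4) − 0 = 1, and there is no ∂_2, so H_1 = Z.

H_0 = Z,  H_1 = Z.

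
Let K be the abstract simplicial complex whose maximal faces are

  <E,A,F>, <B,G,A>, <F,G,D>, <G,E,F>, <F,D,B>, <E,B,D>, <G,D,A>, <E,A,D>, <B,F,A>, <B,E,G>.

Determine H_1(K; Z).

H_1 = Z/2.

Fix the vertex order A < B < D < E < F < G and write every simplex with vertices in increasing order. Then dim K = 2 and the simplices of K are:

  0-simplices (6): A, B, D, E, F, G
  1-simplices (15): AB, AD, AE, AF, AG, BD, BE, BF, BG, DE, DF, DG, EF, EG, FG
  2-simplices (10): ABF, ABG, ADE, ADG, AEF, BDE, BDF, BEG, DFG, EFG

giving chain groups C_0 ≅ Z^6, C_1 ≅ Z^15, C_2 ≅ Z^10.

Boundary ∂_1: C_1 → C_0 maps an edge to its endpoints' difference, ∂[p,q] = q − p.
This gives a 6×15 integer matrix of rank 5; reducing to Smith normal form yields diagonal entries (1,1,1,1,1).

∂_2: C_2 → C_1 maps a triangle to the signed sum of its edges. For instance
  ∂BDF = DF − BF + BD,
  ∂ABG = BG − AG + AB.
This gives a 15×10 integer matrix of rank 10; reducing to Smith normal form yields diagonal entries (1,1,1,1,1,1,1,1,1,2).

Now H_k = ker ∂_k / im ∂_{k+1}, so:

  H_1: rank ker ∂_1 − rank ∂_2 = (15 − 5) − 10 = 0, and ∂_2 has invariant factor 2 > 1, so H_1 = Z/2.

(K is a triangulation of the real projective plane RP^2.)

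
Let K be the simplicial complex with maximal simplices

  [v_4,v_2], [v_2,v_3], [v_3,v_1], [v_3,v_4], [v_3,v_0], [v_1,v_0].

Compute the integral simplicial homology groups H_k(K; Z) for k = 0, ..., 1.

Take the total order v_0 < v_1 < v_2 < v_3 < v_4 on the vertex set. Then K (dimension 1) consists of the simplices:

  0-simplices (5): [v_0], [v_1], [v_2], [v_3], [v_4]
  1-simplices (6): [v_0,v_1], [v_0,v_3], [v_1,v_3], [v_2,v_3], [v_2,v_4], [v_3,v_4]

Hence C_0 ≅ Z^5, C_1 ≅ Z^6.

The boundary map ∂_1: C_1 → C_0 maps an edge to its endpoints' difference, ∂[p,q] = q − p. For instance
  ∂[v_0,v_3] = [v_3] − [v_0].
As a 5×6 matrix over Z this has rank 4, with invariant factors (1,1,1,1).

Now H_k = ker ∂_k / im ∂_{k+1}, so:

  H_0: rank C_0 − rank ∂_1 = 5 − 4 = 1, and the invariant factors of ∂_1 are all 1, so H_0 = Z.
  H_1: rank ker ∂_1 − rank ∂_2 = (6 − 4) − 0 = 2, and there is no ∂_2, so H_1 = Z^2.

As a check, the Euler characteristic is 5 − 6 = -1, which agrees with 1 − 2 = -1.

H_0 = Z,  H_1 = Z^2.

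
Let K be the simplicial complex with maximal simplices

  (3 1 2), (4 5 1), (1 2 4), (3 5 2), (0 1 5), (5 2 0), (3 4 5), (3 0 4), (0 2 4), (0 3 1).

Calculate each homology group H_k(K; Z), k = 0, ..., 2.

H_0 ≅ Z,  H_1 ≅ Z/2Z,  H_2 = 0.

Take the total order 0 < 1 < 2 < 3 < 4 < 5 on the vertex set. Then K (dimension 2) consists of the simplices:

  0-simplices (6): [0], [1], [2], [3], [4], [5]
  1-simplices (15): [0,1], [0,2], [0,3], [0,4], [0,5], [1,2], [1,3], [1,4], [1,5], [2,3], [2,4], [2,5], [3,4], [3,5], [4,5]
  2-simplices (10): [0,1,3], [0,1,5], [0,2,4], [0,2,5], [0,3,4], [1,2,3], [1,2,4], [1,4,5], [2,3,5], [3,4,5]

Hence C_0 ≅ Z^6, C_1 ≅ Z^15, C_2 ≅ Z^10.

∂_1: C_1 → C_0 is given by ∂[p,q] = [q] − [p]. For instance
  ∂[0,3] = [3] − [0].
As a 6×15 matrix over Z this has rank 5, with invariant factors (1,1,1,1,1).

Boundary ∂_2: C_2 → C_1 acts by ∂[p,q,r] = [q,r] − [p,r] + [p,q]. For instance
  ∂[2,3,5] = [3,5] − [2,5] + [2,3],
  ∂[0,1,5] = [1,5] − [0,5] + [0,1].
This gives a 15×10 integer matrix of rank 10; reducing to Smith normal form yields diagonal entries (1,1,1,1,1,1,1,1,1,2).

Computing H_k = (kernel of ∂_k) / (image of ∂_{k+1}):

  H_0: rank C_0 − rank ∂_1 = 6 − 5 = 1, and the invariant factors of ∂_1 are all 1, so H_0 = Z.
  H_1: rank ker ∂_1 − rank ∂_2 = (15 − 5) − 10 = 0, and ∂_2 has invariant factor 2 > 1, so H_1 = Z/2Z.
  H_2: rank ker ∂_2 − rank ∂_3 = (10 − 10) − 0 = 0, and there is no ∂_3, so H_2 = 0.

As a check, the Euler characteristic is 6 − 15 + 10 = 1, which agrees with 1 − 0 + 0 = 1.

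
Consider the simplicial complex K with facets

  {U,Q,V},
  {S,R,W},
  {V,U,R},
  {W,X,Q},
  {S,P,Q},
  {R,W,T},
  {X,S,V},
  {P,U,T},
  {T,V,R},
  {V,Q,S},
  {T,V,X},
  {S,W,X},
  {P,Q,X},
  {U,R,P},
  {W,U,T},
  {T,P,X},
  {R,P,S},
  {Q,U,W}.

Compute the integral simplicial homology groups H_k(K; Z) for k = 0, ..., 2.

Take the total order P < Q < R < S < T < U < V < W < X on the vertex set. Then K (dimension 2) consists of the simplices:

  0-simplices (9): P, Q, R, S, T, U, V, W, X
  1-simplices (27): PQ, PR, PS, PT, PU, PX, QS, QU, QV, QW, QX, RS, RT, RU, RV, RW, SV, SW, SX, TU, TV, TW, TX, UV, UW, VX, WX
  2-simplices (18): PQS, PQX, PRS, PRU, PTU, PTX, QSV, QUV, QUW, QWX, RSW, RTV, RTW, RUV, SVX, SWX, TUW, TVX

so the chain groups are C_0 ≅ Z^9, C_1 ≅ Z^27, C_2 ≅ Z^18.

∂_1: C_1 → C_0 maps an edge to its endpoints' difference, ∂[p,q] = q − p.
The resulting 9×27 matrix has rank 8, and its Smith normal form has invariant factors (1,1,1,1,1,1,1,1).

The boundary map ∂_2: C_2 → C_1 sends each 2-simplex [p,q,r] to [q,r] − [p,r] + [p,q]. For instance
  ∂TUW = UW − TW + TU,
  ∂QUW = UW − QW + QU.
As a 27×18 matrix over Z this has rank 18, with invariant factors (1,1,1,1,1,1,1,1,1,1,1,1,1,1,1,1,1,2).

Computing H_k = (kernel of ∂_k) / (image of ∂_{k+1}):

  H_0: rank C_0 − rank ∂_1 = 9 − 8 = 1, and the invariant factors of ∂_1 are all 1, so H_0 ≅ Z.
  H_1: rank ker ∂_1 − rank ∂_2 = (27 − 8) − 18 = 1, and ∂_2 has invariant factor 2 > 1, so H_1 ≅ Z ⊕ Z/2Z.
  H_2: rank ker ∂_2 − rank ∂_3 = (18 − 18) − 0 = 0, and there is no ∂_3, so H_2 ≅ 0.

As a check, the Euler characteristic is 9 − 27 + 18 = 0, which agrees with 1 − 1 + 0 = 0.
(K is a triangulation of the Klein bottle.)

H_0 = Z,  H_1 = Z ⊕ Z/2Z,  H_2 = 0.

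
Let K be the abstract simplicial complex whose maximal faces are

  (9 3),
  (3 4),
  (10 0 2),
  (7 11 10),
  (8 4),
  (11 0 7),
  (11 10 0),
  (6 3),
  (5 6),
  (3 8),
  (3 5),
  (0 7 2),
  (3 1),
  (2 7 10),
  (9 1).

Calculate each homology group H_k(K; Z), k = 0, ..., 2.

Fix the vertex order 0 < 1 < 2 < 3 < 4 < 5 < 6 < 7 < 8 < 9 < 10 < 11 and write every simplex with vertices in increasing order. Then dim K = 2 and the simplices of K are:

  0-simplices (12): [0], [1], [2], [3], [4], [5], [6], [7], [8], [9], [10], [11]
  1-simplices (18): [0,2], [0,7], [0,10], [0,11], [1,3], [1,9], [2,7], [2,10], [3,4], [3,5], [3,6], [3,8], [3,9], [4,8], [5,6], [7,10], [7,11], [10,11]
  2-simplices (6): [0,2,7], [0,2,10], [0,7,11], [0,10,11], [2,7,10], [7,10,11]

Hence C_0 ≅ Z^12, C_1 ≅ Z^18, C_2 ≅ Z^6.

∂_1: C_1 → C_0 is given by ∂[p,q] = [q] − [p]. For instance
  ∂[7,11] = [11] − [7].
The 12×18 boundary matrix has rank 10 and Smith normal form diag(1,1,1,1,1,1,1,1,1,1).

The boundary map ∂_2: C_2 → C_1 sends each 2-simplex [p,q,r] to [q,r] − [p,r] + [p,q]. For instance
  ∂[0,7,11] = [7,11] − [0,11] + [0,7],
  ∂[7,10,11] = [10,11] − [7,11] + [7,10].
The 18×6 boundary matrix has rank 5 and Smith normal form diag(1,1,1,1,1).

Now H_k = ker ∂_k / im ∂_{k+1}, so:

  H_0: rank C_0 − rank ∂_1 = 12 − 10 = 2, and the invariant factors of ∂_1 are all 1, so H_0 = Z^2.
  H_1: rank ker ∂_1 − rank ∂_2 = (18 − 10) − 5 = 3, and the invariant factors of ∂_2 are all 1, so H_1 = Z^3.
  H_2: rank ker ∂_2 − rank ∂_3 = (6 − 5) − 0 = 1, and there is no ∂_3, so H_2 = Z.

H_0 = Z^2,  H_1 = Z^3,  H_2 = Z.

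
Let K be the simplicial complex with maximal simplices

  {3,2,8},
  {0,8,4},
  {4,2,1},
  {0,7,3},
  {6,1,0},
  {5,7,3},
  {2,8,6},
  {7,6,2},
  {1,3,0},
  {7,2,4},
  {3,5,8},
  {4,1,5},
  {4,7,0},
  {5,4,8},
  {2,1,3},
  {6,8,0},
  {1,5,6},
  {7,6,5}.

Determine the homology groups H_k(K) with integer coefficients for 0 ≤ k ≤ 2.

H_0 ≅ Z,  H_1 ≅ Z^2,  H_2 ≅ Z.

Fix the vertex order 0 < 1 < 2 < 3 < 4 < 5 < 6 < 7 < 8 and write every simplex with vertices in increasing order. Then dim K = 2 and the simplices of K are:

  0-simplices (9): [0], [1], [2], [3], [4], [5], [6], [7], [8]
  1-simplices (27): (27 of them)
  2-simplices (18): [0,1,3], [0,1,6], [0,3,7], [0,4,7], [0,4,8], [0,6,8], [1,2,3], [1,2,4], [1,4,5], [1,5,6], [2,3,8], [2,4,7], [2,6,7], [2,6,8], [3,5,7], [3,5,8], [4,5,8], [5,6,7]

giving chain groups C_0 ≅ Z^9, C_1 ≅ Z^27, C_2 ≅ Z^18.

Boundary ∂_1: C_1 → C_0 maps an edge to its endpoints' difference, ∂[p,q] = q − p. For instance
  ∂[2,8] = [8] − [2].
The 9×27 boundary matrix has rank 8 and Smith normal form diag(1,1,1,1,1,1,1,1).

∂_2: C_2 → C_1 sends each 2-simplex [p,q,r] to [q,r] − [p,r] + [p,q]. For instance
  ∂[2,4,7] = [4,7] − [2,7] + [2,4],
  ∂[1,2,3] = [2,3] − [1,3] + [1,2].
As a 27×18 matrix over Z this has rank 17, with invariant factors (1,1,1,1,1,1,1,1,1,1,1,1,1,1,1,1,1).

Computing H_k = (kernel of ∂_k) / (image of ∂_{k+1}):

  H_0: rank C_0 − rank ∂_1 = 9 − 8 = 1, and the invariant factors of ∂_1 are all 1, so H_0 ≅ Z.
  H_1: rank ker ∂_1 − rank ∂_2 = (27 − 8) − 17 = 2, and the invariant factors of ∂_2 are all 1, so H_1 ≅ Z^2.
  H_2: rank ker ∂_2 − rank ∂_3 = (18 − 17) − 0 = 1, and there is no ∂_3, so H_2 ≅ Z.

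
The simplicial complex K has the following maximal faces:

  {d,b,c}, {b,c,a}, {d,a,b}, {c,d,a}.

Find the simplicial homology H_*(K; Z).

We work with the vertex ordering a < b < c < d. The simplices of K, each written with vertices in increasing order, are:

  0-simplices (4): a, b, c, d
  1-simplices (6): ab, ac, ad, bc, bd, cd
  2-simplices (4): abc, abd, acd, bcd

Hence C_0 ≅ Z^4, C_1 ≅ Z^6, C_2 ≅ Z^4.

Boundary ∂_1: C_1 → C_0 maps an edge to its endpoints' difference, ∂[p,q] = q − p. For instance
  ∂bc = c − b.
As a 4×6 matrix over Z this has rank 3, with invariant factors (1,1,1).

Boundary ∂_2: C_2 → C_1 acts by ∂[p,q,r] = [q,r] − [p,r] + [p,q]. For instance
  ∂acd = cd − ad + ac,
  ∂abd = bd − ad + ab.
As a 6×4 matrix over Z this has rank 3, with invariant factors (1,1,1).

Reading off H_k = ker ∂_k / im ∂_{k+1}:

  H_0: rank C_0 − rank ∂_1 = 4 − 3 = 1, and the invariant factors of ∂_1 are all 1, so H_0 = Z.
  H_1: rank ker ∂_1 − rank ∂_2 = (6 − 3) − 3 = 0, and the invariant factors of ∂_2 are all 1, so H_1 = 0.
  H_2: rank ker ∂_2 − rank ∂_3 = (4 − 3) − 0 = 1, and there is no ∂_3, so H_2 = Z.

As a check, the Euler characteristic is 4 − 6 + 4 = 2, which agrees with 1 − 0 + 1 = 2.

H_0 ≅ Z,  H_1 = 0,  H_2 ≅ Z.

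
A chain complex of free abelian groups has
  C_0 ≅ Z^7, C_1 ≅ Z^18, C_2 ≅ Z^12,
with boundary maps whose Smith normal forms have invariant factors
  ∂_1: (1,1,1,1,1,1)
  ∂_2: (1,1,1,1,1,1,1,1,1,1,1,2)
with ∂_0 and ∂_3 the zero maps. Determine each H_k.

H_0 ≅ Z,  H_1 ≅ Z/2,  H_2 = 0.

H_0: b_0 = 7 − 0 − 6 = 1; torsion from ∂_1 factors > 1: none. So H_0 ≅ Z.
H_1: b_1 = 18 − 6 − 12 = 0; torsion from ∂_2 factors > 1: [2]. So H_1 ≅ Z/2.
H_2: b_2 = 12 − 12 − 0 = 0; torsion from ∂_3 factors > 1: none. So H_2 ≅ 0.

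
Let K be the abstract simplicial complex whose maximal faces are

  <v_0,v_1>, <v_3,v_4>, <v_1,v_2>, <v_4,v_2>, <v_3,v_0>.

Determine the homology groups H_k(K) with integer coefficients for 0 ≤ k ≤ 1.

We work with the vertex ordering v_0 < v_1 < v_2 < v_3 < v_4. The simplices of K, each written with vertices in increasing order, are:

  0-simplices (5): [v_0], [v_1], [v_2], [v_3], [v_4]
  1-simplices (5): [v_0,v_1], [v_0,v_3], [v_1,v_2], [v_2,v_4], [v_3,v_4]

Hence C_0 ≅ Z^5, C_1 ≅ Z^5.

∂_1: C_1 → C_0 is given by ∂[p,q] = [q] − [p]. For instance
  ∂[v_2,v_4] = [v_4] − [v_2].
This gives a 5×5 integer matrix of rank 4; reducing to Smith normal form yields diagonal entries (1,1,1,1).

Reading off H_k = ker ∂_k / im ∂_{k+1}:

  H_0: rank C_0 − rank ∂_1 = 5 − 4 = 1, and the invariant factors of ∂_1 are all 1, so H_0 ≅ Z.
  H_1: rank ker ∂_1 − rank ∂_2 = (5 − 4) − 0 = 1, and there is no ∂_2, so H_1 ≅ Z.

As a check, the Euler characteristic is 5 − 5 = 0, which agrees with 1 − 1 = 0.

H_0 ≅ Z,  H_1 ≅ Z.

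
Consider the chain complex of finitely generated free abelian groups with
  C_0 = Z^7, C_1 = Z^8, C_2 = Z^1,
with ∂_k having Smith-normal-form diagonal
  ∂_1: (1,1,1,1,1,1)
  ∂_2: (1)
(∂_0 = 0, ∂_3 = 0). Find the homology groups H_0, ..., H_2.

H_0 = Z,  H_1 = Z,  H_2 = 0.

H_0: b_0 = 7 − 0 − 6 = 1; torsion from ∂_1 factors > 1: none. So H_0 = Z.
H_1: b_1 = 8 − 6 − 1 = 1; torsion from ∂_2 factors > 1: none. So H_1 = Z.
H_2: b_2 = 1 − 1 − 0 = 0; torsion from ∂_3 factors > 1: none. So H_2 = 0.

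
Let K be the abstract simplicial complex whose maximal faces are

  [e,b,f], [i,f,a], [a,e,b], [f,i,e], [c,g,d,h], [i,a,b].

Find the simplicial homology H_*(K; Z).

H_0 ≅ Z^2,  H_1 ≅ Z,  H_2 = 0,  H_3 = 0.

Order the vertices as a < b < c < d < e < f < g < h < i. Listing each simplex with vertices in this order, K has dimension 3 with simplices:

  0-simplices (9): a, b, c, d, e, f, g, h, i
  1-simplices (16): ab, ae, af, ai, be, bf, bi, cd, cg, ch, dg, dh, ef, ei, fi, gh
  2-simplices (9): abe, abi, afi, bef, cdg, cdh, cgh, dgh, efi
  3-simplices (1): cdgh

giving chain groups C_0 ≅ Z^9, C_1 ≅ Z^16, C_2 ≅ Z^9, C_3 ≅ Z^1.

∂_1: C_1 → C_0 sends each edge [p,q] (with p < q) to q − p. For instance
  ∂ab = b − a.
This gives a 9×16 integer matrix of rank 7; reducing to Smith normal form yields diagonal entries (1,1,1,1,1,1,1).

∂_2: C_2 → C_1 sends each 2-simplex [p,q,r] to [q,r] − [p,r] + [p,q]. For instance
  ∂cgh = gh − ch + cg,
  ∂bef = ef − bf + be.
This gives a 16×9 integer matrix of rank 8; reducing to Smith normal form yields diagonal entries (1,1,1,1,1,1,1,1).

The boundary map ∂_3: C_3 → C_2 sends each 3-simplex σ to the alternating sum Σ_i (−1)^i (σ with its i-th vertex removed). For instance
  ∂cdgh = dgh − cgh + cdh − cdg.
As a 9×1 matrix over Z this has rank 1, with invariant factors (1).

From H_k ≅ ker(∂_k) / im(∂_{k+1}) we obtain:

  H_0: rank C_0 − rank ∂_1 = 9 − 7 = 2, and the invariant factors of ∂_1 are all 1, so H_0 ≅ Z^2.
  H_1: rank ker ∂_1 − rank ∂_2 = (16 − 7) − 8 = 1, and the invariant factors of ∂_2 are all 1, so H_1 ≅ Z.
  H_2: rank ker ∂_2 − rank ∂_3 = (9 − 8) − 1 = 0, and the invariant factors of ∂_3 are all 1, so H_2 ≅ 0.
  H_3: rank ker ∂_3 − rank ∂_4 = (1 − 1) − 0 = 0, and there is no ∂_4, so H_3 ≅ 0.

As a check, the Euler characteristic is 9 − 16 + 9 − 1 = 1, which agrees with 2 − 1 + 0 − 0 = 1.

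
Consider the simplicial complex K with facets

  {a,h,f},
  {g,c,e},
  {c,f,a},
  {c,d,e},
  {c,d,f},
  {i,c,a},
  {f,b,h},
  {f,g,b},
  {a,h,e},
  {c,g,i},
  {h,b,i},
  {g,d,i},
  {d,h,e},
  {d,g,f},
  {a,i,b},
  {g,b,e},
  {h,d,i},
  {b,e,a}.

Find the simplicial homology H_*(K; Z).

H_0 = Z,  H_1 = Z ⊕ Z/2,  H_2 = 0.

K has 9 vertices, 27 edges, 18 triangles.
rank ∂_0 = 0, rank ∂_1 = 8 ⇒ b_0 = 9 − 0 − 8 = 1; all invariant factors of ∂_1 are 1 so no torsion. So H_0 = Z.
rank ∂_1 = 8, rank ∂_2 = 18 ⇒ b_1 = 27 − 8 − 18 = 1; ∂_2 has invariant factor(s) [2] giving torsion. So H_1 = Z ⊕ Z/2.
rank ∂_2 = 18, rank ∂_3 = 0 ⇒ b_2 = 18 − 18 − 0 = 0. So H_2 = 0.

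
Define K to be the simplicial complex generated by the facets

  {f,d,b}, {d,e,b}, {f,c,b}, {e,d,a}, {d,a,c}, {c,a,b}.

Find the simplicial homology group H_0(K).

Order the vertices as a < b < c < d < e < f. Listing each simplex with vertices in this order, K has dimension 2 with simplices:

  0-simplices (6): a, b, c, d, e, f
  1-simplices (12): ab, ac, ad, ae, bc, bd, be, bf, cd, cf, de, df
  2-simplices (6): abc, acd, ade, bcf, bde, bdf

so the chain groups are C_0 ≅ Z^6, C_1 ≅ Z^12, C_2 ≅ Z^6.

The boundary map ∂_1: C_1 → C_0 maps an edge to its endpoints' difference, ∂[p,q] = q − p. For instance
  ∂bc = c − b.
As a 6×12 matrix over Z this has rank 5, with invariant factors (1,1,1,1,1).

Boundary ∂_2: C_2 → C_1 acts by ∂[p,q,r] = [q,r] − [p,r] + [p,q]. For instance
  ∂acd = cd − ad + ac,
  ∂ade = de − ae + ad.
As a 12×6 matrix over Z this has rank 6, with invariant factors (1,1,1,1,1,1).

Reading off H_k = ker ∂_k / im ∂_{k+1}:

  H_0: rank C_0 − rank ∂_1 = 6 − 5 = 1, and the invariant factors of ∂_1 are all 1, so H_0 = Z.

H_0 ≅ Z.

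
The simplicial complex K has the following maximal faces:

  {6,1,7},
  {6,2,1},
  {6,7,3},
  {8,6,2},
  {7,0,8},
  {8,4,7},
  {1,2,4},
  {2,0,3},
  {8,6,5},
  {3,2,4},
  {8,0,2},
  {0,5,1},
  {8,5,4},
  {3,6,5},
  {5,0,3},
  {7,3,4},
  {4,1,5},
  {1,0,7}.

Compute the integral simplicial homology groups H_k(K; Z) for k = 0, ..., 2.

H_0 ≅ Z,  H_1 ≅ Z^2,  H_2 ≅ Z.

Order the vertices as 0 < 1 < 2 < 3 < 4 < 5 < 6 < 7 < 8. Listing each simplex with vertices in this order, K has dimension 2 with simplices:

  0-simplices (9): [0], [1], [2], [3], [4], [5], [6], [7], [8]
  1-simplices (27): (27 of them)
  2-simplices (18): [0,1,5], [0,1,7], [0,2,3], [0,2,8], [0,3,5], [0,7,8], [1,2,4], [1,2,6], [1,4,5], [1,6,7], [2,3,4], [2,6,8], [3,4,7], [3,5,6], [3,6,7], [4,5,8], [4,7,8], [5,6,8]

giving chain groups C_0 ≅ Z^9, C_1 ≅ Z^27, C_2 ≅ Z^18.

∂_1: C_1 → C_0 is given by ∂[p,q] = [q] − [p].
As a 9×27 matrix over Z this has rank 8, with invariant factors (1,1,1,1,1,1,1,1).

The boundary map ∂_2: C_2 → C_1 maps a triangle to the signed sum of its edges. For instance
  ∂[3,5,6] = [5,6] − [3,6] + [3,5],
  ∂[0,2,8] = [2,8] − [0,8] + [0,2].
This gives a 27×18 integer matrix of rank 17; reducing to Smith normal form yields diagonal entries (1,1,1,1,1,1,1,1,1,1,1,1,1,1,1,1,1).

From H_k ≅ ker(∂_k) / im(∂_{k+1}) we obtain:

  H_0: rank C_0 − rank ∂_1 = 9 − 8 = 1, and the invariant factors of ∂_1 are all 1, so H_0 = Z.
  H_1: rank ker ∂_1 − rank ∂_2 = (27 − 8) − 17 = 2, and the invariant factors of ∂_2 are all 1, so H_1 = Z^2.
  H_2: rank ker ∂_2 − rank ∂_3 = (18 − 17) − 0 = 1, and there is no ∂_3, so H_2 = Z.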